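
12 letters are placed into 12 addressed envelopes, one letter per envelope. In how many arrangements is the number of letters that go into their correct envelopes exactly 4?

7342335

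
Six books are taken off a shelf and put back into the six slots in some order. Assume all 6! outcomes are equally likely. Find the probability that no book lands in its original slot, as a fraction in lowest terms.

Favorable outcomes: !6 = 265.
Total outcomes: 6! = 720.
Probability = 265/720 = 53/144.

53/144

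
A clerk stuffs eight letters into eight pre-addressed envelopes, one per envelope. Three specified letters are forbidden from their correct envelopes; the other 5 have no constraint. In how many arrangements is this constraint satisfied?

27240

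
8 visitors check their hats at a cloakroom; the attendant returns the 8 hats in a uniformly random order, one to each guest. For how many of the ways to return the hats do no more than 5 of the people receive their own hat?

40291

# with exactly i fixed is C(8,i)·!(8-i); sum over i=0..5:
  i=0: C(8,0)·!8 = 1·14833 = 14833
  i=1: C(8,1)·!7 = 8·1854 = 14832
  i=2: C(8,2)·!6 = 28·265 = 7420
  i=3: C(8,3)·!5 = 56·44 = 2464
  i=4: C(8,4)·!4 = 70·9 = 630
  i=5: C(8,5)·!3 = 56·2 = 112
Total = 40291.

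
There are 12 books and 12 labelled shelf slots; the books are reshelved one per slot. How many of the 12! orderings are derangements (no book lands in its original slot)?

176214841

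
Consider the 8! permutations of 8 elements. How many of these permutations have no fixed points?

14833

!8 is the nearest integer to 8!/e.
8! = 40320, and 40320/e ≈ 14832.90, so !8 = 14833.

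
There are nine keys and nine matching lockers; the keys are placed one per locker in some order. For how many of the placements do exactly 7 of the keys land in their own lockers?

36

Choose which 7 of the 9 are fixed: C(9,7) = 36.
The remaining 2 must be deranged: !2 = 1.
Total: 36 × 1 = 36.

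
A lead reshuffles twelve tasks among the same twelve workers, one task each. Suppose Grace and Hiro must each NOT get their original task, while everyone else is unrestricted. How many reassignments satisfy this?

402796800

Let A_j be the event that the j-th constrained one is fixed. By inclusion-exclusion over the 2 events:
Σ_{j=0}^{2} (-1)^j C(2,j)(12-j)!
= C(2,0)·12! - C(2,1)·11! + C(2,2)·10!
= 479001600 - 79833600 + 3628800
= 402796800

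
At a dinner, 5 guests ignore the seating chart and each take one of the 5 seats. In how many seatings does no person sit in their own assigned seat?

Use !n = (n-1)(!(n-1) + !(n-2)).
!5 = 4·(9 + 2) = 4·11 = 44

44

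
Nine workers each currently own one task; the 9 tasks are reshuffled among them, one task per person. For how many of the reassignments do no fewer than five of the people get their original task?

1339

Sum C(9,i)·!(9-i) for i = 5..9:
  i=5: C(9,5)·!4 = 126·9 = 1134
  i=6: C(9,6)·!3 = 84·2 = 168
  i=7: C(9,7)·!2 = 36·1 = 36
  i=8: C(9,8)·!1 = 9·0 = 0
  i=9: C(9,9)·!0 = 1·1 = 1
Total = 1339.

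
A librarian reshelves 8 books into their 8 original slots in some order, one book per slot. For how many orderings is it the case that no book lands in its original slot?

14833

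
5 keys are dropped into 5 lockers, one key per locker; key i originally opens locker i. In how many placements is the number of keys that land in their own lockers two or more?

# with exactly i fixed is C(5,i)·!(5-i); sum over i=2..5:
  i=2: C(5,2)·!3 = 10·2 = 20
  i=3: C(5,3)·!2 = 10·1 = 10
  i=4: C(5,4)·!1 = 5·0 = 0
  i=5: C(5,5)·!0 = 1·1 = 1
Total = 31.

31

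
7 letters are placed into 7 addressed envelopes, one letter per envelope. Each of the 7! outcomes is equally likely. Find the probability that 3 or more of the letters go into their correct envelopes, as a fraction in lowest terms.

Favorable outcomes: Σ_{i≥3} C(7,i)·!(7-i) = 35·9 + 35·2 + 21·1 + 7·0 + 1·1 = 407.
Total outcomes: 7! = 5040.
Probability = 407/5040 = 407/5040.

407/5040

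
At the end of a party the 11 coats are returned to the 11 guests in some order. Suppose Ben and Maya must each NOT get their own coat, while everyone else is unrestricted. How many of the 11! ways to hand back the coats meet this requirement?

Inclusion-exclusion on the 2 forbidden self-matches:
Σ_{j=0}^{2} (-1)^j C(2,j)(11-j)!
= C(2,0)·11! - C(2,1)·10! + C(2,2)·9!
= 39916800 - 7257600 + 362880
= 33022080

33022080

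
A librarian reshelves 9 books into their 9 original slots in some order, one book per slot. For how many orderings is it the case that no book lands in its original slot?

133496

!9 = 9! · Σ_{k=0}^{9} (-1)^k/k!
= 9! - 9!/1! + 9!/2! - 9!/3! + 9!/4! - 9!/5! + 9!/6! - 9!/7! + 9!/8! - 9!/9!
= 362880 - 362880 + 181440 - 60480 + 15120 - 3024 + 504 - 72 + 9 - 1
= 133496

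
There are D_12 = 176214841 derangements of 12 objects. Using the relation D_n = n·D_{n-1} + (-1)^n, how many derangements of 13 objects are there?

D_13 = 13·176214841 - 1 = 2290792932.

2290792932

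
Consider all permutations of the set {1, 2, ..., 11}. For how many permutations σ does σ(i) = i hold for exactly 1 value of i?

14684571

Pick the single fixed position: C(11,1) = 11 ways.
The remaining 10 must be deranged: !10 = 1334961.
Total: 11 × 1334961 = 14684571.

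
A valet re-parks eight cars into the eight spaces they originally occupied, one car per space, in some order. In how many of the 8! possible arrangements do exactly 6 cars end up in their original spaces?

28

Choose which 6 of the 8 are fixed: C(8,6) = 28.
The other 2 form a derangement: !2 = 1.
Total: 28 × 1 = 28.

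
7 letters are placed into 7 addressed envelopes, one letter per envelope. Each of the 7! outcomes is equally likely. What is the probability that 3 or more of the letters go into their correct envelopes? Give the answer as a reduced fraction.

Favorable outcomes: Σ_{i≥3} C(7,i)·!(7-i) = 35·9 + 35·2 + 21·1 + 7·0 + 1·1 = 407.
Total outcomes: 7! = 5040.
Probability = 407/5040 = 407/5040.

407/5040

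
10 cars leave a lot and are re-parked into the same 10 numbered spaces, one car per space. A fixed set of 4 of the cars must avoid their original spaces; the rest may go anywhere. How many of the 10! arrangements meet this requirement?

2399760

Inclusion-exclusion on the 4 forbidden self-matches:
Σ_{j=0}^{4} (-1)^j C(4,j)(10-j)!
= C(4,0)·10! - C(4,1)·9! + C(4,2)·8! - C(4,3)·7! + C(4,4)·6!
= 3628800 - 1451520 + 241920 - 20160 + 720
= 2399760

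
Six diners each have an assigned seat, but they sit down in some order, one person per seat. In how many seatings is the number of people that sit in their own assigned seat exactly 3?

40

Choose which 3 of the 6 are fixed: C(6,3) = 20.
The other 3 form a derangement: !3 = 2.
Total: 20 × 2 = 40.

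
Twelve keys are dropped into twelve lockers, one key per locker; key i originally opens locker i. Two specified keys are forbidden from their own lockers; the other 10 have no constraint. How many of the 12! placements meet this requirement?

Let A_j be the event that the j-th constrained one is fixed. By inclusion-exclusion over the 2 events:
Σ_{j=0}^{2} (-1)^j C(2,j)(12-j)!
= C(2,0)·12! - C(2,1)·11! + C(2,2)·10!
= 479001600 - 79833600 + 3628800
= 402796800

402796800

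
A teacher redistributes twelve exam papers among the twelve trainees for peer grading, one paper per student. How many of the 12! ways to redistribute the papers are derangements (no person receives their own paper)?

176214841

By inclusion-exclusion, !12 = Σ (-1)^k · 12!/k! for k=0..12
= 12! - 12!/1! + 12!/2! - 12!/3! + 12!/4! - 12!/5! + 12!/6! - 12!/7! + 12!/8! - 12!/9! + 12!/10! - 12!/11! + 12!/12!
= 479001600 - 479001600 + 239500800 - 79833600 + 19958400 - 3991680 + 665280 - 95040 + 11880 - 1320 + 132 - 12 + 1
= 176214841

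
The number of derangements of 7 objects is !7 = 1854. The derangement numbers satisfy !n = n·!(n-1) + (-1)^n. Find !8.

!8 = 8·1854 + 1 = 14833.

14833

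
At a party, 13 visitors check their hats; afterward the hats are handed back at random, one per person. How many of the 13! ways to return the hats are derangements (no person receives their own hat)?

!13 = 13! · Σ_{k=0}^{13} (-1)^k/k!
= 13! - 13!/1! + 13!/2! - 13!/3! + 13!/4! - 13!/5! + 13!/6! - 13!/7! + 13!/8! - 13!/9! + 13!/10! - 13!/11! + 13!/12! - 13!/13!
= 6227020800 - 6227020800 + 3113510400 - 1037836800 + 259459200 - 51891840 + 8648640 - 1235520 + 154440 - 17160 + 1716 - 156 + 13 - 1
= 2290792932

2290792932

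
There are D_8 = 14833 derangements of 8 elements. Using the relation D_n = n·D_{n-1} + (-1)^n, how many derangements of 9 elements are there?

133496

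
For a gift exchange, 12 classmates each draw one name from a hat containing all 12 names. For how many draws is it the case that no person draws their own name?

Use !n = (n-1)(!(n-1) + !(n-2)).
!12 = 11·(14684570 + 1334961) = 11·16019531 = 176214841

176214841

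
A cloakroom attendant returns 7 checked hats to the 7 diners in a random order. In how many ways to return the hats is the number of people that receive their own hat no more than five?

Sum C(7,i)·!(7-i) for i = 0..5:
  i=0: C(7,0)·!7 = 1·1854 = 1854
  i=1: C(7,1)·!6 = 7·265 = 1855
  i=2: C(7,2)·!5 = 21·44 = 924
  i=3: C(7,3)·!4 = 35·9 = 315
  i=4: C(7,4)·!3 = 35·2 = 70
  i=5: C(7,5)·!2 = 21·1 = 21
Total = 5039.

5039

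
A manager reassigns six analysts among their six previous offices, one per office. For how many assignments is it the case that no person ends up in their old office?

By inclusion-exclusion, !6 = Σ (-1)^k · 6!/k! for k=0..6
= 6! - 6!/1! + 6!/2! - 6!/3! + 6!/4! - 6!/5! + 6!/6!
= 720 - 720 + 360 - 120 + 30 - 6 + 1
= 265

265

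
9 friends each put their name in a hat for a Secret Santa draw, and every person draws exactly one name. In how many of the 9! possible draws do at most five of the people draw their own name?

# with exactly i fixed is C(9,i)·!(9-i); sum over i=0..5:
  i=0: C(9,0)·!9 = 1·133496 = 133496
  i=1: C(9,1)·!8 = 9·14833 = 133497
  i=2: C(9,2)·!7 = 36·1854 = 66744
  i=3: C(9,3)·!6 = 84·265 = 22260
  i=4: C(9,4)·!5 = 126·44 = 5544
  i=5: C(9,5)·!4 = 126·9 = 1134
Total = 362675.

362675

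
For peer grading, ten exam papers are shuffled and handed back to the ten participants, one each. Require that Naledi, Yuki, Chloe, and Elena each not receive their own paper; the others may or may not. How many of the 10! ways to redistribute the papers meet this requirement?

2399760

Let A_j be the event that the j-th constrained one is fixed. By inclusion-exclusion over the 4 events:
Σ_{j=0}^{4} (-1)^j C(4,j)(10-j)!
= C(4,0)·10! - C(4,1)·9! + C(4,2)·8! - C(4,3)·7! + C(4,4)·6!
= 3628800 - 1451520 + 241920 - 20160 + 720
= 2399760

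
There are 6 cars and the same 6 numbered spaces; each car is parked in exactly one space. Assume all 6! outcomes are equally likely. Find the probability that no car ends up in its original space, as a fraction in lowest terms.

53/144

Favorable outcomes: !6 = 265.
Total outcomes: 6! = 720.
Probability = 265/720 = 53/144.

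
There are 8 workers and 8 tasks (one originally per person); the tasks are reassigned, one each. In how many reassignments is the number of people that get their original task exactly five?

Pick the 5 fixed positions: C(8,5) = 56 ways.
The remaining 3 must be deranged: !3 = 2.
Total: 56 × 2 = 112.

112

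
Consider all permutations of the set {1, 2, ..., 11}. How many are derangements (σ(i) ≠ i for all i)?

14684570

!11 is the nearest integer to 11!/e.
11! = 39916800, and 39916800/e ≈ 14684570.08, so !11 = 14684570.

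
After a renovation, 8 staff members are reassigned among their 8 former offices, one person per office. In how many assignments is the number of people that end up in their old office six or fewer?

# with exactly i fixed is C(8,i)·!(8-i); sum over i=0..6:
  i=0: C(8,0)·!8 = 1·14833 = 14833
  i=1: C(8,1)·!7 = 8·1854 = 14832
  i=2: C(8,2)·!6 = 28·265 = 7420
  i=3: C(8,3)·!5 = 56·44 = 2464
  i=4: C(8,4)·!4 = 70·9 = 630
  i=5: C(8,5)·!3 = 56·2 = 112
  i=6: C(8,6)·!2 = 28·1 = 28
Total = 40319.

40319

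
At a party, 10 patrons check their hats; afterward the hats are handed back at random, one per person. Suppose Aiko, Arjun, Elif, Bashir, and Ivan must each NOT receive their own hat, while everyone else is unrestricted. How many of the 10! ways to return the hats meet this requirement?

Inclusion-exclusion on the 5 forbidden self-matches:
Σ_{j=0}^{5} (-1)^j C(5,j)(10-j)!
= C(5,0)·10! - C(5,1)·9! + C(5,2)·8! - C(5,3)·7! + C(5,4)·6! - C(5,5)·5!
= 3628800 - 1814400 + 403200 - 50400 + 3600 - 120
= 2170680

2170680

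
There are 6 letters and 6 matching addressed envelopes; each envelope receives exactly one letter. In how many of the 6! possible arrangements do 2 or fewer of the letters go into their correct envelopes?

664

# with exactly i fixed is C(6,i)·!(6-i); sum over i=0..2:
  i=0: C(6,0)·!6 = 1·265 = 265
  i=1: C(6,1)·!5 = 6·44 = 264
  i=2: C(6,2)·!4 = 15·9 = 135
Total = 664.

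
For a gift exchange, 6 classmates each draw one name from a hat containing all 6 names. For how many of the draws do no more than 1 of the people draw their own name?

529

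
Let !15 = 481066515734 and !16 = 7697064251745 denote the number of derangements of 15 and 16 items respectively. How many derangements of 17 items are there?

130850092279664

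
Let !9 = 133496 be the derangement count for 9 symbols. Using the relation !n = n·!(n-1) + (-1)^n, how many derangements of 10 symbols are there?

1334961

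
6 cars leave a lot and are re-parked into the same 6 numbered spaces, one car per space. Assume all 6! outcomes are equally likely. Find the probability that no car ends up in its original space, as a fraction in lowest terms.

53/144

Favorable outcomes: !6 = 265.
Total outcomes: 6! = 720.
Probability = 265/720 = 53/144.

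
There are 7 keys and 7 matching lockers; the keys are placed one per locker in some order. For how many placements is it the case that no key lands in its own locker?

By inclusion-exclusion, !7 = Σ (-1)^k · 7!/k! for k=0..7
= 7! - 7!/1! + 7!/2! - 7!/3! + 7!/4! - 7!/5! + 7!/6! - 7!/7!
= 5040 - 5040 + 2520 - 840 + 210 - 42 + 7 - 1
= 1854

1854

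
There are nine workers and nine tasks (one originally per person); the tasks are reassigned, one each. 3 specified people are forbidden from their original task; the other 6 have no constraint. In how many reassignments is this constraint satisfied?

Inclusion-exclusion on the 3 forbidden self-matches:
Σ_{j=0}^{3} (-1)^j C(3,j)(9-j)!
= C(3,0)·9! - C(3,1)·8! + C(3,2)·7! - C(3,3)·6!
= 362880 - 120960 + 15120 - 720
= 256320

256320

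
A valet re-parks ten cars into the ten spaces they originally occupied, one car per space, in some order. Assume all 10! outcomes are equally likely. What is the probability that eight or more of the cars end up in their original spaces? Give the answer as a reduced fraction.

23/1814400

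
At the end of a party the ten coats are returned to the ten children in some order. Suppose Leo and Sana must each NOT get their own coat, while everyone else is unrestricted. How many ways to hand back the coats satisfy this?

Inclusion-exclusion on the 2 forbidden self-matches:
Σ_{j=0}^{2} (-1)^j C(2,j)(10-j)!
= C(2,0)·10! - C(2,1)·9! + C(2,2)·8!
= 3628800 - 725760 + 40320
= 2943360

2943360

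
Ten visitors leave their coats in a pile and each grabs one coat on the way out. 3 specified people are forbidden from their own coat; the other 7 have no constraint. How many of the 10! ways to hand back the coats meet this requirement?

2656080

Let A_j be the event that the j-th constrained one is fixed. By inclusion-exclusion over the 3 events:
Σ_{j=0}^{3} (-1)^j C(3,j)(10-j)!
= C(3,0)·10! - C(3,1)·9! + C(3,2)·8! - C(3,3)·7!
= 3628800 - 1088640 + 120960 - 5040
= 2656080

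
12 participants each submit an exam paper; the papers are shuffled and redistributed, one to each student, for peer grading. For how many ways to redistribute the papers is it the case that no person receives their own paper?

The number of derangements of 12 is !12 = Σ_{k=0}^{12} (-1)^k·12!/k!
= 12! - 12!/1! + 12!/2! - 12!/3! + 12!/4! - 12!/5! + 12!/6! - 12!/7! + 12!/8! - 12!/9! + 12!/10! - 12!/11! + 12!/12!
= 479001600 - 479001600 + 239500800 - 79833600 + 19958400 - 3991680 + 665280 - 95040 + 11880 - 1320 + 132 - 12 + 1
= 176214841

176214841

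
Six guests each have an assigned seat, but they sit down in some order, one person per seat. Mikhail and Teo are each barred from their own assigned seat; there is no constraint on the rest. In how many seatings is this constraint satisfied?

Let A_j be the event that the j-th constrained one is fixed. By inclusion-exclusion over the 2 events:
Σ_{j=0}^{2} (-1)^j C(2,j)(6-j)!
= C(2,0)·6! - C(2,1)·5! + C(2,2)·4!
= 720 - 240 + 24
= 504

504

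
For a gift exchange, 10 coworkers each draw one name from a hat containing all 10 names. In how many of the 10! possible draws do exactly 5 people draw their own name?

11088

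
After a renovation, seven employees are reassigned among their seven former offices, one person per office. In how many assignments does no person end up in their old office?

1854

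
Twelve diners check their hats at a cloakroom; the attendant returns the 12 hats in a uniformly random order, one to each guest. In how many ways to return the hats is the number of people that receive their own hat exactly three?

Choose which 3 of the 12 are fixed: C(12,3) = 220.
The other 9 form a derangement: !9 = 133496.
Total: 220 × 133496 = 29369120.

29369120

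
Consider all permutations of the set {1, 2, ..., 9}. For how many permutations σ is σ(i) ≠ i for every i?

Use !n = n·!(n-1) + (-1)^n.
!9 = 9·14833 - 1 = 133496

133496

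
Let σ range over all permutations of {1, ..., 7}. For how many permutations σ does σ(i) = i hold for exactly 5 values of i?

21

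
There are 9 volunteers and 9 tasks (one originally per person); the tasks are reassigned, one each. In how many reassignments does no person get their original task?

The subfactorial !9 = [9!/e] (nearest integer).
9! = 362880, and 362880/e ≈ 133496.09, so !9 = 133496.

133496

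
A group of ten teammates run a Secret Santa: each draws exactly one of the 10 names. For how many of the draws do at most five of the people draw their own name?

Sum C(10,i)·!(10-i) for i = 0..5:
  i=0: C(10,0)·!10 = 1·1334961 = 1334961
  i=1: C(10,1)·!9 = 10·133496 = 1334960
  i=2: C(10,2)·!8 = 45·14833 = 667485
  i=3: C(10,3)·!7 = 120·1854 = 222480
  i=4: C(10,4)·!6 = 210·265 = 55650
  i=5: C(10,5)·!5 = 252·44 = 11088
Total = 3626624.

3626624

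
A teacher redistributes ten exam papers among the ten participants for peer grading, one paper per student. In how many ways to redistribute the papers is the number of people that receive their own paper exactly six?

1890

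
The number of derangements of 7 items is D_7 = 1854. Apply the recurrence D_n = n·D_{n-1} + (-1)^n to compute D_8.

14833

D_8 = 8·1854 + 1 = 14833.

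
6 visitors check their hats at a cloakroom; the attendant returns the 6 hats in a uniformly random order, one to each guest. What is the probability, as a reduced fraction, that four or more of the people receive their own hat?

1/45

Favorable outcomes: Σ_{i≥4} C(6,i)·!(6-i) = 15·1 + 6·0 + 1·1 = 16.
Total outcomes: 6! = 720.
Probability = 16/720 = 1/45.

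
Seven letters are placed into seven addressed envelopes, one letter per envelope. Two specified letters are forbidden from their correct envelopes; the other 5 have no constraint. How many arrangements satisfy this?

3720

Let A_j be the event that the j-th constrained one is fixed. By inclusion-exclusion over the 2 events:
Σ_{j=0}^{2} (-1)^j C(2,j)(7-j)!
= C(2,0)·7! - C(2,1)·6! + C(2,2)·5!
= 5040 - 1440 + 120
= 3720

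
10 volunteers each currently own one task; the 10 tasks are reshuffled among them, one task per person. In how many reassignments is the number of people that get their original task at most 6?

Sum C(10,i)·!(10-i) for i = 0..6:
  i=0: C(10,0)·!10 = 1·1334961 = 1334961
  i=1: C(10,1)·!9 = 10·133496 = 1334960
  i=2: C(10,2)·!8 = 45·14833 = 667485
  i=3: C(10,3)·!7 = 120·1854 = 222480
  i=4: C(10,4)·!6 = 210·265 = 55650
  i=5: C(10,5)·!5 = 252·44 = 11088
  i=6: C(10,6)·!4 = 210·9 = 1890
Total = 3628514.

3628514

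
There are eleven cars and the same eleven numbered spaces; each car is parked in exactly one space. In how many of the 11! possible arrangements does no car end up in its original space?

By inclusion-exclusion, !11 = Σ (-1)^k · 11!/k! for k=0..11
= 11! - 11!/1! + 11!/2! - 11!/3! + 11!/4! - 11!/5! + 11!/6! - 11!/7! + 11!/8! - 11!/9! + 11!/10! - 11!/11!
= 39916800 - 39916800 + 19958400 - 6652800 + 1663200 - 332640 + 55440 - 7920 + 990 - 110 + 11 - 1
= 14684570

14684570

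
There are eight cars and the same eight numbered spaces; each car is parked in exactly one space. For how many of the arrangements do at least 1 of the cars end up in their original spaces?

# with exactly i fixed is C(8,i)·!(8-i); sum over i=1..8:
  i=1: C(8,1)·!7 = 8·1854 = 14832
  i=2: C(8,2)·!6 = 28·265 = 7420
  i=3: C(8,3)·!5 = 56·44 = 2464
  i=4: C(8,4)·!4 = 70·9 = 630
  i=5: C(8,5)·!3 = 56·2 = 112
  i=6: C(8,6)·!2 = 28·1 = 28
  i=7: C(8,7)·!1 = 8·0 = 0
  i=8: C(8,8)·!0 = 1·1 = 1
Total = 25487.

25487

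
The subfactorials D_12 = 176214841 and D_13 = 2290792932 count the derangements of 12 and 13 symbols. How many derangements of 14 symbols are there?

32071101049

D_14 = (14-1)·(D_13 + D_12) = 13·(2290792932 + 176214841) = 13·2467007773 = 32071101049.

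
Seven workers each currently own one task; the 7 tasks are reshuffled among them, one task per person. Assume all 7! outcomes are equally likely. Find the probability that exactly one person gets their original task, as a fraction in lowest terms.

Favorable outcomes: C(7,1)·!6 = 7·265 = 1855.
Total outcomes: 7! = 5040.
Probability = 1855/5040 = 53/144.

53/144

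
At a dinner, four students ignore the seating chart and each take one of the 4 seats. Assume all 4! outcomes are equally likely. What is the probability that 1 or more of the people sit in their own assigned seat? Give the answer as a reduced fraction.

Favorable outcomes: Σ_{i≥1} C(4,i)·!(4-i) = 4·2 + 6·1 + 4·0 + 1·1 = 15.
Total outcomes: 4! = 24.
Probability = 15/24 = 5/8.

5/8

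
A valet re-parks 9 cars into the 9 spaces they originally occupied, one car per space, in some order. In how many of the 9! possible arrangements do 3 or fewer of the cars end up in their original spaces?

# with exactly i fixed is C(9,i)·!(9-i); sum over i=0..3:
  i=0: C(9,0)·!9 = 1·133496 = 133496
  i=1: C(9,1)·!8 = 9·14833 = 133497
  i=2: C(9,2)·!7 = 36·1854 = 66744
  i=3: C(9,3)·!6 = 84·265 = 22260
Total = 355997.

355997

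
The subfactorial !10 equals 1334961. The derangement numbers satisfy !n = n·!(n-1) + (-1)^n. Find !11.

14684570

!11 = 11·1334961 - 1 = 14684570.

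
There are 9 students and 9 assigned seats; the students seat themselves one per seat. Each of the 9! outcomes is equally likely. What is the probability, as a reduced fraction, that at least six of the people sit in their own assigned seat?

41/72576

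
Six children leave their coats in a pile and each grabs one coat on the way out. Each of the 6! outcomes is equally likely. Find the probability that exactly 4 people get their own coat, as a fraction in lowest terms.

1/48

Favorable outcomes: C(6,4)·!2 = 15·1 = 15.
Total outcomes: 6! = 720.
Probability = 15/720 = 1/48.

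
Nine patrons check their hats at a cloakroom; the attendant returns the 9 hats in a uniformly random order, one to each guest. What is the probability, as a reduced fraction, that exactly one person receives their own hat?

2119/5760

Favorable outcomes: C(9,1)·!8 = 9·14833 = 133497.
Total outcomes: 9! = 362880.
Probability = 133497/362880 = 2119/5760.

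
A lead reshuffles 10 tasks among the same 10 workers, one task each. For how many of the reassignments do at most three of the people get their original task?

3559886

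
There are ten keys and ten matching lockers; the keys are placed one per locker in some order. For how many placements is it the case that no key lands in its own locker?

1334961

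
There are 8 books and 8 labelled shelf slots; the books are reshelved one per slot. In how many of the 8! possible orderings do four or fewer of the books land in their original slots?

40179

Sum C(8,i)·!(8-i) for i = 0..4:
  i=0: C(8,0)·!8 = 1·14833 = 14833
  i=1: C(8,1)·!7 = 8·1854 = 14832
  i=2: C(8,2)·!6 = 28·265 = 7420
  i=3: C(8,3)·!5 = 56·44 = 2464
  i=4: C(8,4)·!4 = 70·9 = 630
Total = 40179.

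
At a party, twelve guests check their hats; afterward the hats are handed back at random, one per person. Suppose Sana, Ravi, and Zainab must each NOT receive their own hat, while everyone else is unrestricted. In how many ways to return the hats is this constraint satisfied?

369774720

Let A_j be the event that the j-th constrained one is fixed. By inclusion-exclusion over the 3 events:
Σ_{j=0}^{3} (-1)^j C(3,j)(12-j)!
= C(3,0)·12! - C(3,1)·11! + C(3,2)·10! - C(3,3)·9!
= 479001600 - 119750400 + 10886400 - 362880
= 369774720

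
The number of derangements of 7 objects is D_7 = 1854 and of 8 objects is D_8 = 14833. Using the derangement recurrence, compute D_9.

133496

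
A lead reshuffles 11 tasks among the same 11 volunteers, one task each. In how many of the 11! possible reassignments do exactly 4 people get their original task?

611820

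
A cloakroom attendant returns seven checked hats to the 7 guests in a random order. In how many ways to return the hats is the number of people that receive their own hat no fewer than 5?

22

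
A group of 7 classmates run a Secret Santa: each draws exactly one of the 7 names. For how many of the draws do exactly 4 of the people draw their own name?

70

Pick the 4 fixed positions: C(7,4) = 35 ways.
The other 3 form a derangement: !3 = 2.
Total: 35 × 2 = 70.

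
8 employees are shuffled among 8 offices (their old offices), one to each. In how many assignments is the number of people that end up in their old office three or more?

# with exactly i fixed is C(8,i)·!(8-i); sum over i=3..8:
  i=3: C(8,3)·!5 = 56·44 = 2464
  i=4: C(8,4)·!4 = 70·9 = 630
  i=5: C(8,5)·!3 = 56·2 = 112
  i=6: C(8,6)·!2 = 28·1 = 28
  i=7: C(8,7)·!1 = 8·0 = 0
  i=8: C(8,8)·!0 = 1·1 = 1
Total = 3235.

3235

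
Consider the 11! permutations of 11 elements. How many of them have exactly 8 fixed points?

Pick the 8 fixed positions: C(11,8) = 165 ways.
The other 3 form a derangement: !3 = 2.
Total: 165 × 2 = 330.

330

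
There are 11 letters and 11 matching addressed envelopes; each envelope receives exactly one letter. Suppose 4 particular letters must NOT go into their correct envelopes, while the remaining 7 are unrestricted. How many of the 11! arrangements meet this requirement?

27422640

Inclusion-exclusion on the 4 forbidden self-matches:
Σ_{j=0}^{4} (-1)^j C(4,j)(11-j)!
= C(4,0)·11! - C(4,1)·10! + C(4,2)·9! - C(4,3)·8! + C(4,4)·7!
= 39916800 - 14515200 + 2177280 - 161280 + 5040
= 27422640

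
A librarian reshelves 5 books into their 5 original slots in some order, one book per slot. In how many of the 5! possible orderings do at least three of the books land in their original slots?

Sum C(5,i)·!(5-i) for i = 3..5:
  i=3: C(5,3)·!2 = 10·1 = 10
  i=4: C(5,4)·!1 = 5·0 = 0
  i=5: C(5,5)·!0 = 1·1 = 1
Total = 11.

11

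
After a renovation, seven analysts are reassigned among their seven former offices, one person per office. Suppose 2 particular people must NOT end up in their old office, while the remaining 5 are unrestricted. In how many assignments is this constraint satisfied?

3720

Inclusion-exclusion on the 2 forbidden self-matches:
Σ_{j=0}^{2} (-1)^j C(2,j)(7-j)!
= C(2,0)·7! - C(2,1)·6! + C(2,2)·5!
= 5040 - 1440 + 120
= 3720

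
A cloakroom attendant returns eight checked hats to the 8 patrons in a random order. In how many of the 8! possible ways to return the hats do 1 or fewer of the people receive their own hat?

Sum C(8,i)·!(8-i) for i = 0..1:
  i=0: C(8,0)·!8 = 1·14833 = 14833
  i=1: C(8,1)·!7 = 8·1854 = 14832
Total = 29665.

29665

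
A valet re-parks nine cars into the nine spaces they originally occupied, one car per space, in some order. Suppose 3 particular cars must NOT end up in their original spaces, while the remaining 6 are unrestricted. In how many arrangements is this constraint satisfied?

256320

Inclusion-exclusion on the 3 forbidden self-matches:
Σ_{j=0}^{3} (-1)^j C(3,j)(9-j)!
= C(3,0)·9! - C(3,1)·8! + C(3,2)·7! - C(3,3)·6!
= 362880 - 120960 + 15120 - 720
= 256320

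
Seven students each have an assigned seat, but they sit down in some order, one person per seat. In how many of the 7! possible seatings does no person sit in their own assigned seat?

Recurrence: !7 = 7·!6 + (-1)^7.
!7 = 7·265 - 1 = 1854

1854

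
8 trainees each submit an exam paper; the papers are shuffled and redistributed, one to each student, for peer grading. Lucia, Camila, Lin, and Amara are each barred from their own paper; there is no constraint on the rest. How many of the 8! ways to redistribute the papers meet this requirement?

Inclusion-exclusion on the 4 forbidden self-matches:
Σ_{j=0}^{4} (-1)^j C(4,j)(8-j)!
= C(4,0)·8! - C(4,1)·7! + C(4,2)·6! - C(4,3)·5! + C(4,4)·4!
= 40320 - 20160 + 4320 - 480 + 24
= 24024

24024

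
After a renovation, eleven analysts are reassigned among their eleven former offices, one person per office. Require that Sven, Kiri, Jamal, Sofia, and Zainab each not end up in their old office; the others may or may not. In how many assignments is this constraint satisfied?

25022880

Let A_j be the event that the j-th constrained one is fixed. By inclusion-exclusion over the 5 events:
Σ_{j=0}^{5} (-1)^j C(5,j)(11-j)!
= C(5,0)·11! - C(5,1)·10! + C(5,2)·9! - C(5,3)·8! + C(5,4)·7! - C(5,5)·6!
= 39916800 - 18144000 + 3628800 - 403200 + 25200 - 720
= 25022880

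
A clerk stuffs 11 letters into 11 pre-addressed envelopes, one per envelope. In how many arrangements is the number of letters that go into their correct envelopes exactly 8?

330

Pick the 8 fixed positions: C(11,8) = 165 ways.
The other 3 form a derangement: !3 = 2.
Total: 165 × 2 = 330.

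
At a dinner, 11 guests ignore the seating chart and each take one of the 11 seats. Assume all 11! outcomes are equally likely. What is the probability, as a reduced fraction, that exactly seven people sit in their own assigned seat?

1/13440

Favorable outcomes: C(11,7)·!4 = 330·9 = 2970.
Total outcomes: 11! = 39916800.
Probability = 2970/39916800 = 1/13440.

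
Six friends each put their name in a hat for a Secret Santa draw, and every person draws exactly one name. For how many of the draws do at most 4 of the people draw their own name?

719

Sum C(6,i)·!(6-i) for i = 0..4:
  i=0: C(6,0)·!6 = 1·265 = 265
  i=1: C(6,1)·!5 = 6·44 = 264
  i=2: C(6,2)·!4 = 15·9 = 135
  i=3: C(6,3)·!3 = 20·2 = 40
  i=4: C(6,4)·!2 = 15·1 = 15
Total = 719.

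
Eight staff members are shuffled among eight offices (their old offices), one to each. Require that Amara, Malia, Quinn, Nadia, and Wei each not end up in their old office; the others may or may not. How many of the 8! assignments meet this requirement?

21234

Inclusion-exclusion on the 5 forbidden self-matches:
Σ_{j=0}^{5} (-1)^j C(5,j)(8-j)!
= C(5,0)·8! - C(5,1)·7! + C(5,2)·6! - C(5,3)·5! + C(5,4)·4! - C(5,5)·3!
= 40320 - 25200 + 7200 - 1200 + 120 - 6
= 21234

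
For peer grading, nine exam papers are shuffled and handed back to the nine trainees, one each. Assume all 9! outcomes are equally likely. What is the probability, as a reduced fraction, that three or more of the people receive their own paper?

Favorable outcomes: Σ_{i≥3} C(9,i)·!(9-i) = 84·265 + 126·44 + 126·9 + 84·2 + 36·1 + 9·0 + 1·1 = 29143.
Total outcomes: 9! = 362880.
Probability = 29143/362880 = 29143/362880.

29143/362880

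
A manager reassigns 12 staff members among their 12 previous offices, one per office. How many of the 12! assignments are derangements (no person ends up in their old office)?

176214841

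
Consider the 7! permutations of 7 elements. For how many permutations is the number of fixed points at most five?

Sum C(7,i)·!(7-i) for i = 0..5:
  i=0: C(7,0)·!7 = 1·1854 = 1854
  i=1: C(7,1)·!6 = 7·265 = 1855
  i=2: C(7,2)·!5 = 21·44 = 924
  i=3: C(7,3)·!4 = 35·9 = 315
  i=4: C(7,4)·!3 = 35·2 = 70
  i=5: C(7,5)·!2 = 21·1 = 21
Total = 5039.

5039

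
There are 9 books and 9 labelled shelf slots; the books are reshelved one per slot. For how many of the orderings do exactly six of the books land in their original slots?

168

Pick the 6 fixed positions: C(9,6) = 84 ways.
The other 3 form a derangement: !3 = 2.
Total: 84 × 2 = 168.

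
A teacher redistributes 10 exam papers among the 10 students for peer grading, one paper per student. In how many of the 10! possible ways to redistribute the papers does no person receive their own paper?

The subfactorial !10 = [10!/e] (nearest integer).
10! = 3628800, and 3628800/e ≈ 1334960.92, so !10 = 1334961.

1334961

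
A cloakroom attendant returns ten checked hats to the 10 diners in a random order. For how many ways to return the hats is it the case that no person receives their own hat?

1334961

By inclusion-exclusion, !10 = Σ (-1)^k · 10!/k! for k=0..10
= 10! - 10!/1! + 10!/2! - 10!/3! + 10!/4! - 10!/5! + 10!/6! - 10!/7! + 10!/8! - 10!/9! + 10!/10!
= 3628800 - 3628800 + 1814400 - 604800 + 151200 - 30240 + 5040 - 720 + 90 - 10 + 1
= 1334961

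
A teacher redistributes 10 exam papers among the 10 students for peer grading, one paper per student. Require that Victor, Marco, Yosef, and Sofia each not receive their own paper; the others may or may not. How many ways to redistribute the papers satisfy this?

Let A_j be the event that the j-th constrained one is fixed. By inclusion-exclusion over the 4 events:
Σ_{j=0}^{4} (-1)^j C(4,j)(10-j)!
= C(4,0)·10! - C(4,1)·9! + C(4,2)·8! - C(4,3)·7! + C(4,4)·6!
= 3628800 - 1451520 + 241920 - 20160 + 720
= 2399760

2399760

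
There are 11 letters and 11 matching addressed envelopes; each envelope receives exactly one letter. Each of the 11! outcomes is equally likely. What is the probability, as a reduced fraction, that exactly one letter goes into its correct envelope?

16481/44800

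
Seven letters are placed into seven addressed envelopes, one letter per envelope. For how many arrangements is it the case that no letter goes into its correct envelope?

The subfactorial !7 = [7!/e] (nearest integer).
7! = 5040, and 5040/e ≈ 1854.11, so !7 = 1854.

1854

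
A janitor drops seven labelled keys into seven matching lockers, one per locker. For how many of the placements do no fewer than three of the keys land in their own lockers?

407

# with exactly i fixed is C(7,i)·!(7-i); sum over i=3..7:
  i=3: C(7,3)·!4 = 35·9 = 315
  i=4: C(7,4)·!3 = 35·2 = 70
  i=5: C(7,5)·!2 = 21·1 = 21
  i=6: C(7,6)·!1 = 7·0 = 0
  i=7: C(7,7)·!0 = 1·1 = 1
Total = 407.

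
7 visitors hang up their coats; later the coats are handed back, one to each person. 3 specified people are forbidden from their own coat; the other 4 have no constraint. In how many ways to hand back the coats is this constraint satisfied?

3216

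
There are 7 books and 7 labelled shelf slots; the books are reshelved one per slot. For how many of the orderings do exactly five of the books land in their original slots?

Pick the 5 fixed positions: C(7,5) = 21 ways.
The remaining 2 must be deranged: !2 = 1.
Total: 21 × 1 = 21.

21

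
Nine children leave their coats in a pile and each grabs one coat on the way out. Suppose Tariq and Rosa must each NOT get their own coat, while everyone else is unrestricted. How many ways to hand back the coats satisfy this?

287280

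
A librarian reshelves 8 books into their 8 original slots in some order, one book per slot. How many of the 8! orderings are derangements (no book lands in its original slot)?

14833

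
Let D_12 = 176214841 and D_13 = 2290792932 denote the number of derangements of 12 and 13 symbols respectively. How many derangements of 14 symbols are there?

32071101049

D_14 = (14-1)·(D_13 + D_12) = 13·(2290792932 + 176214841) = 13·2467007773 = 32071101049.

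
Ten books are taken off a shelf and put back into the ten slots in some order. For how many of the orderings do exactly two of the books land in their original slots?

Pick the 2 fixed positions: C(10,2) = 45 ways.
The remaining 8 must be deranged: !8 = 14833.
Total: 45 × 14833 = 667485.

667485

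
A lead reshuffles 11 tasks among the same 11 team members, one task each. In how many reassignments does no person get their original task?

14684570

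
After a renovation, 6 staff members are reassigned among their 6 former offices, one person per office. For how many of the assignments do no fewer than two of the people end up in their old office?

# with exactly i fixed is C(6,i)·!(6-i); sum over i=2..6:
  i=2: C(6,2)·!4 = 15·9 = 135
  i=3: C(6,3)·!3 = 20·2 = 40
  i=4: C(6,4)·!2 = 15·1 = 15
  i=5: C(6,5)·!1 = 6·0 = 0
  i=6: C(6,6)·!0 = 1·1 = 1
Total = 191.

191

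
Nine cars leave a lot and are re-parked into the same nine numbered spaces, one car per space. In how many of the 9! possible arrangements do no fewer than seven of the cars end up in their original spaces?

# with exactly i fixed is C(9,i)·!(9-i); sum over i=7..9:
  i=7: C(9,7)·!2 = 36·1 = 36
  i=8: C(9,8)·!1 = 9·0 = 0
  i=9: C(9,9)·!0 = 1·1 = 1
Total = 37.

37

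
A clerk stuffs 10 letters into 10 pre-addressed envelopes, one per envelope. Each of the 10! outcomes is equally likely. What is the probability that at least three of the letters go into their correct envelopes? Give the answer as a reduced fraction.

Favorable outcomes: Σ_{i≥3} C(10,i)·!(10-i) = 120·1854 + 210·265 + 252·44 + 210·9 + 120·2 + 45·1 + 10·0 + 1·1 = 291394.
Total outcomes: 10! = 3628800.
Probability = 291394/3628800 = 145697/1814400.

145697/1814400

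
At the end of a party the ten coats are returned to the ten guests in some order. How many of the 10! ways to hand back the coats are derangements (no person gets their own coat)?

1334961

!10 is the nearest integer to 10!/e.
10! = 3628800, and 3628800/e ≈ 1334960.92, so !10 = 1334961.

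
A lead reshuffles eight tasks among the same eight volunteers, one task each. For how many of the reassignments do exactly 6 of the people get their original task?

28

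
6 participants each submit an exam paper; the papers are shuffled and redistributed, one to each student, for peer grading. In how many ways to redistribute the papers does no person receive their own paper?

Recurrence: !6 = 5·(!5 + !4).
!6 = 5·(44 + 9) = 5·53 = 265

265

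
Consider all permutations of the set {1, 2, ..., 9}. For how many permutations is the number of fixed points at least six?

205

# with exactly i fixed is C(9,i)·!(9-i); sum over i=6..9:
  i=6: C(9,6)·!3 = 84·2 = 168
  i=7: C(9,7)·!2 = 36·1 = 36
  i=8: C(9,8)·!1 = 9·0 = 0
  i=9: C(9,9)·!0 = 1·1 = 1
Total = 205.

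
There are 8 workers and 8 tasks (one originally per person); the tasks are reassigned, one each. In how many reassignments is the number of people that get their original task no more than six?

40319

# with exactly i fixed is C(8,i)·!(8-i); sum over i=0..6:
  i=0: C(8,0)·!8 = 1·14833 = 14833
  i=1: C(8,1)·!7 = 8·1854 = 14832
  i=2: C(8,2)·!6 = 28·265 = 7420
  i=3: C(8,3)·!5 = 56·44 = 2464
  i=4: C(8,4)·!4 = 70·9 = 630
  i=5: C(8,5)·!3 = 56·2 = 112
  i=6: C(8,6)·!2 = 28·1 = 28
Total = 40319.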